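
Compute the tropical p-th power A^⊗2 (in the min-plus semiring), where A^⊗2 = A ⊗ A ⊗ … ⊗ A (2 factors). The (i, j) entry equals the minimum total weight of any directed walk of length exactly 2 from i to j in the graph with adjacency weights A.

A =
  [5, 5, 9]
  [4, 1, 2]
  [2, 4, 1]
A^⊗2 =
  [9, 6, 7]
  [4, 2, 3]
  [3, 5, 2]

Each entry (A^⊗2)_ij equals the minimum over all length-2 walks i = v_0 → v_1 → … → v_2 = j of Σ_t A[v_t][v_{t+1}]. For example, for (i, j) = (0, 2) we minimise over 3 possible intermediate vertex sequences; the minimum is 7, attained along the walk 0 → 1 → 2.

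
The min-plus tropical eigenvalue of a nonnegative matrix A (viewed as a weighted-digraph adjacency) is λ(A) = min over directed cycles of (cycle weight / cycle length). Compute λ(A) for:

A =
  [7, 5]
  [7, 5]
λ(A) = 5

Enumerate directed cycles and compute their means (weight / length). Sample:
  cycle 0 → 0: weight = 7, length = 1, mean = 7/1 ≈ 7.000
  cycle 1 → 1: weight = 5, length = 1, mean = 5/1 ≈ 5.000
  cycle 0 → 1 → 0: weight = 12, length = 2, mean = 12/2 ≈ 6.000
  cycle 1 → 0 → 1: weight = 12, length = 2, mean = 12/2 ≈ 6.000
Minimum mean = 5.000, attained e.g. along the cycle 1 → 1 with weight 5 and length 1. So λ(A) = 5/1 = 5.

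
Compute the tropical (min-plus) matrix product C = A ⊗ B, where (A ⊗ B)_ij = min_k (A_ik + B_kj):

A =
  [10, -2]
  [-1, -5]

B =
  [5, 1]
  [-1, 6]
A ⊗ B =
  [-3, 4]
  [-6, 0]

Apply the min-plus product entry-by-entry:
  C[0][0] = min over k of (A[0][0] + B[0][0] = 10 + 5 = 15, A[0][1] + B[1][0] = -2 + -1 = -3) = -3 (attained at k = 1)
  C[0][1] = min over k of (A[0][0] + B[0][1] = 10 + 1 = 11, A[0][1] + B[1][1] = -2 + 6 = 4) = 4 (attained at k = 1)
  C[1][0] = min over k of (A[1][0] + B[0][0] = -1 + 5 = 4, A[1][1] + B[1][0] = -5 + -1 = -6) = -6 (attained at k = 1)
  C[1][1] = min over k of (A[1][0] + B[0][1] = -1 + 1 = 0, A[1][1] + B[1][1] = -5 + 6 = 1) = 0 (attained at k = 0)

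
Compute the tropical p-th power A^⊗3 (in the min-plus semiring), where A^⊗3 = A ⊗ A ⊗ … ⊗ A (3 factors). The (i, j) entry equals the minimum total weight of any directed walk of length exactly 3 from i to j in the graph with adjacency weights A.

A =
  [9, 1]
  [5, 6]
A^⊗3 =
  [12, 7]
  [11, 12]

Each entry (A^⊗3)_ij equals the minimum over all length-3 walks i = v_0 → v_1 → … → v_3 = j of Σ_t A[v_t][v_{t+1}]. For example, for (i, j) = (0, 1) we minimise over 4 possible intermediate vertex sequences; the minimum is 7, attained along the walk 0 → 1 → 0 → 1.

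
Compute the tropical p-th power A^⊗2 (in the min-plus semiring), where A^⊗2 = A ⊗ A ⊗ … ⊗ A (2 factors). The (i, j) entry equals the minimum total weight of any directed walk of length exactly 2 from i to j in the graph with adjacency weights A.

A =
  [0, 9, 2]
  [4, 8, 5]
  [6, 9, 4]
A^⊗2 =
  [0, 9, 2]
  [4, 13, 6]
  [6, 13, 8]

Each entry (A^⊗2)_ij equals the minimum over all length-2 walks i = v_0 → v_1 → … → v_2 = j of Σ_t A[v_t][v_{t+1}]. For example, for (i, j) = (0, 2) we minimise over 3 possible intermediate vertex sequences; the minimum is 2, attained along the walk 0 → 0 → 2.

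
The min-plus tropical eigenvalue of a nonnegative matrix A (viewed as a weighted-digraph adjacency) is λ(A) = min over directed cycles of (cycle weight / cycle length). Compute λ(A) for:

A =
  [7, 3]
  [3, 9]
λ(A) = 3

Enumerate directed cycles and compute their means (weight / length). Sample:
  cycle 0 → 0: weight = 7, length = 1, mean = 7/1 ≈ 7.000
  cycle 1 → 1: weight = 9, length = 1, mean = 9/1 ≈ 9.000
  cycle 0 → 1 → 0: weight = 6, length = 2, mean = 6/2 ≈ 3.000
  cycle 1 → 0 → 1: weight = 6, length = 2, mean = 6/2 ≈ 3.000
Minimum mean = 3.000, attained e.g. along the cycle 0 → 1 → 0 with weight 6 and length 2. So λ(A) = 6/2 = 3.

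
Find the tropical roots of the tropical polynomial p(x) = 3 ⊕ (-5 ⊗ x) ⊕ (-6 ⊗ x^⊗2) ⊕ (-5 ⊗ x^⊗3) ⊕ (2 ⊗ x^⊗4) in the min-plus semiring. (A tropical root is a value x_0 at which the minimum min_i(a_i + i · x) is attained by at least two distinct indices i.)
Roots: {-7, -1, 1, 8}

Each tropical root is a break point of the lower envelope of the lines y = a_i + i · x (there are 5 lines, with slopes 0, 1, ..., 4). Only the lines that attain the minimum somewhere contribute to roots; other lines are dominated. Here the surviving (envelope) indices are i = 4, i = 3, i = 2, i = 1, i = 0.
Intersections between consecutive envelope lines give the roots: for adjacent envelope indices i < j the intersection is x = (a_i − a_j) / (j − i). Reading off the sorted break points: {-7, -1, 1, 8}.
Verification: at each break x_0, at least two indices attain the minimum of min_i(a_i + i · x_0).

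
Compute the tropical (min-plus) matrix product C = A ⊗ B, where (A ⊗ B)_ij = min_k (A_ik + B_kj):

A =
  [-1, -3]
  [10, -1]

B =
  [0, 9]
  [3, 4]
A ⊗ B =
  [-1, 1]
  [2, 3]

Apply the min-plus product entry-by-entry:
  C[0][0] = min over k of (A[0][0] + B[0][0] = -1 + 0 = -1, A[0][1] + B[1][0] = -3 + 3 = 0) = -1 (attained at k = 0)
  C[0][1] = min over k of (A[0][0] + B[0][1] = -1 + 9 = 8, A[0][1] + B[1][1] = -3 + 4 = 1) = 1 (attained at k = 1)
  C[1][0] = min over k of (A[1][0] + B[0][0] = 10 + 0 = 10, A[1][1] + B[1][0] = -1 + 3 = 2) = 2 (attained at k = 1)
  C[1][1] = min over k of (A[1][0] + B[0][1] = 10 + 9 = 19, A[1][1] + B[1][1] = -1 + 4 = 3) = 3 (attained at k = 1)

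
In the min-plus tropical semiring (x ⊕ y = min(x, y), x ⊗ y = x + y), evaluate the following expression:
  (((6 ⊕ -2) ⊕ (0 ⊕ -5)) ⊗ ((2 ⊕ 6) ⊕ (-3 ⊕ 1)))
(((6 ⊕ -2) ⊕ (0 ⊕ -5)) ⊗ ((2 ⊕ 6) ⊕ (-3 ⊕ 1))) = -8

Expand innermost to outermost. Recall ⊕ takes the minimum of its arguments and ⊗ takes their sum. Working out the expression (((6 ⊕ -2) ⊕ (0 ⊕ -5)) ⊗ ((2 ⊕ 6) ⊕ (-3 ⊕ 1))) gives -8.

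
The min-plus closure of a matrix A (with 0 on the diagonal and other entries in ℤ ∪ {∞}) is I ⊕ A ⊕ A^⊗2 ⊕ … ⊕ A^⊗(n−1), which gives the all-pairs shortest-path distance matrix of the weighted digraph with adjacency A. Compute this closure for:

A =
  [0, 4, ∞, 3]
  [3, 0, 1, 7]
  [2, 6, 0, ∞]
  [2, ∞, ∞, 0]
Closure =
  [0, 4, 5, 3]
  [3, 0, 1, 6]
  [2, 6, 0, 5]
  [2, 6, 7, 0]

This is the Floyd-Warshall all-pairs shortest-path computation. For each intermediate vertex k = 0, 1, …, 3, update dist[i][j] ← min(dist[i][j], dist[i][k] + dist[k][j]). The final matrix gives, for each (i, j), the minimum total weight of any directed path from i to j (possibly empty when i = j).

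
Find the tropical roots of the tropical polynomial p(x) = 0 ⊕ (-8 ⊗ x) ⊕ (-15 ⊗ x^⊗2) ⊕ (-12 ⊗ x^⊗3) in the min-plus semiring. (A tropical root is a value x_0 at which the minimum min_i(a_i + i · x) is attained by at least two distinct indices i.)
Roots: {-3, 7, 8}

Each tropical root is a break point of the lower envelope of the lines y = a_i + i · x (there are 4 lines, with slopes 0, 1, ..., 3). Only the lines that attain the minimum somewhere contribute to roots; other lines are dominated. Here the surviving (envelope) indices are i = 3, i = 2, i = 1, i = 0.
Intersections between consecutive envelope lines give the roots: for adjacent envelope indices i < j the intersection is x = (a_i − a_j) / (j − i). Reading off the sorted break points: {-3, 7, 8}.
Verification: at each break x_0, at least two indices attain the minimum of min_i(a_i + i · x_0).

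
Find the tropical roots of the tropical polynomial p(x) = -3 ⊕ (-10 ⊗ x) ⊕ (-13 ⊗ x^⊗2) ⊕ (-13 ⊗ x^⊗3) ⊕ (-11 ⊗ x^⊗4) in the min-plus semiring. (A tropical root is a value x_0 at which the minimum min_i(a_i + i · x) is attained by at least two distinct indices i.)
Roots: {-2, 0, 3, 7}

Each tropical root is a break point of the lower envelope of the lines y = a_i + i · x (there are 5 lines, with slopes 0, 1, ..., 4). Only the lines that attain the minimum somewhere contribute to roots; other lines are dominated. Here the surviving (envelope) indices are i = 4, i = 3, i = 2, i = 1, i = 0.
Intersections between consecutive envelope lines give the roots: for adjacent envelope indices i < j the intersection is x = (a_i − a_j) / (j − i). Reading off the sorted break points: {-2, 0, 3, 7}.
Verification: at each break x_0, at least two indices attain the minimum of min_i(a_i + i · x_0).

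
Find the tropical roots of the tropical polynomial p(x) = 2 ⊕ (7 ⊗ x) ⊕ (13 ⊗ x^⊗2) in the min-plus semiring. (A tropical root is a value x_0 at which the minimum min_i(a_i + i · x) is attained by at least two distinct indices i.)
Roots: {-6, -5}

Each tropical root is a break point of the lower envelope of the lines y = a_i + i · x (there are 3 lines, with slopes 0, 1, ..., 2). Only the lines that attain the minimum somewhere contribute to roots; other lines are dominated. Here the surviving (envelope) indices are i = 2, i = 1, i = 0.
Intersections between consecutive envelope lines give the roots: for adjacent envelope indices i < j the intersection is x = (a_i − a_j) / (j − i). Reading off the sorted break points: {-6, -5}.
Verification: at each break x_0, at least two indices attain the minimum of min_i(a_i + i · x_0).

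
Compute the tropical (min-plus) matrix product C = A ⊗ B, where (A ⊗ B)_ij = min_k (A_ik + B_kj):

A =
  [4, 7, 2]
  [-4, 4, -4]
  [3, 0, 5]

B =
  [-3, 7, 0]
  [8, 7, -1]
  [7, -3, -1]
A ⊗ B =
  [1, -1, 1]
  [-7, -7, -5]
  [0, 2, -1]

Apply the min-plus product entry-by-entry:
  C[0][0] = min over k of (A[0][0] + B[0][0] = 4 + -3 = 1, A[0][1] + B[1][0] = 7 + 8 = 15, A[0][2] + B[2][0] = 2 + 7 = 9) = 1 (attained at k = 0)
  C[0][1] = min over k of (A[0][0] + B[0][1] = 4 + 7 = 11, A[0][1] + B[1][1] = 7 + 7 = 14, A[0][2] + B[2][1] = 2 + -3 = -1) = -1 (attained at k = 2)
  C[0][2] = min over k of (A[0][0] + B[0][2] = 4 + 0 = 4, A[0][1] + B[1][2] = 7 + -1 = 6, A[0][2] + B[2][2] = 2 + -1 = 1) = 1 (attained at k = 2)
  C[1][0] = min over k of (A[1][0] + B[0][0] = -4 + -3 = -7, A[1][1] + B[1][0] = 4 + 8 = 12, A[1][2] + B[2][0] = -4 + 7 = 3) = -7 (attained at k = 0)
  C[1][1] = min over k of (A[1][0] + B[0][1] = -4 + 7 = 3, A[1][1] + B[1][1] = 4 + 7 = 11, A[1][2] + B[2][1] = -4 + -3 = -7) = -7 (attained at k = 2)
  C[1][2] = min over k of (A[1][0] + B[0][2] = -4 + 0 = -4, A[1][1] + B[1][2] = 4 + -1 = 3, A[1][2] + B[2][2] = -4 + -1 = -5) = -5 (attained at k = 2)
  C[2][0] = min over k of (A[2][0] + B[0][0] = 3 + -3 = 0, A[2][1] + B[1][0] = 0 + 8 = 8, A[2][2] + B[2][0] = 5 + 7 = 12) = 0 (attained at k = 0)
  C[2][1] = min over k of (A[2][0] + B[0][1] = 3 + 7 = 10, A[2][1] + B[1][1] = 0 + 7 = 7, A[2][2] + B[2][1] = 5 + -3 = 2) = 2 (attained at k = 2)
  C[2][2] = min over k of (A[2][0] + B[0][2] = 3 + 0 = 3, A[2][1] + B[1][2] = 0 + -1 = -1, A[2][2] + B[2][2] = 5 + -1 = 4) = -1 (attained at k = 1)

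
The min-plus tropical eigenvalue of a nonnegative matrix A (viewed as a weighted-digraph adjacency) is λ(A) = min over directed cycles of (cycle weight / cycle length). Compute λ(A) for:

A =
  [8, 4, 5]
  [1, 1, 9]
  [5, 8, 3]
λ(A) = 1

Enumerate directed cycles and compute their means (weight / length). Sample:
  cycle 0 → 0: weight = 8, length = 1, mean = 8/1 ≈ 8.000
  cycle 1 → 1: weight = 1, length = 1, mean = 1/1 ≈ 1.000
  cycle 2 → 2: weight = 3, length = 1, mean = 3/1 ≈ 3.000
  cycle 0 → 1 → 0: weight = 5, length = 2, mean = 5/2 ≈ 2.500
  cycle 0 → 2 → 0: weight = 10, length = 2, mean = 10/2 ≈ 5.000
  cycle 1 → 0 → 1: weight = 5, length = 2, mean = 5/2 ≈ 2.500
Minimum mean = 1.000, attained e.g. along the cycle 1 → 1 with weight 1 and length 1. So λ(A) = 1/1 = 1.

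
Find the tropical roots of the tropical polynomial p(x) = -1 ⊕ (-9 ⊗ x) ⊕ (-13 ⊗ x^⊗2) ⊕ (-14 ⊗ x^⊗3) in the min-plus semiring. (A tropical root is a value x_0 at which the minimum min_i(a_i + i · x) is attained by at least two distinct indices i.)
Roots: {1, 4, 8}

Each tropical root is a break point of the lower envelope of the lines y = a_i + i · x (there are 4 lines, with slopes 0, 1, ..., 3). Only the lines that attain the minimum somewhere contribute to roots; other lines are dominated. Here the surviving (envelope) indices are i = 3, i = 2, i = 1, i = 0.
Intersections between consecutive envelope lines give the roots: for adjacent envelope indices i < j the intersection is x = (a_i − a_j) / (j − i). Reading off the sorted break points: {1, 4, 8}.
Verification: at each break x_0, at least two indices attain the minimum of min_i(a_i + i · x_0).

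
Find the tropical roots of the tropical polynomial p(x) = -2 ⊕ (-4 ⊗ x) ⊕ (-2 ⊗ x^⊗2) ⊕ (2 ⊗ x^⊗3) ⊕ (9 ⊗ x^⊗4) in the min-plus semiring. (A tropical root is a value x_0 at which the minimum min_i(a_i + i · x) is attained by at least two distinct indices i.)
Roots: {-7, -4, -2, 2}

Each tropical root is a break point of the lower envelope of the lines y = a_i + i · x (there are 5 lines, with slopes 0, 1, ..., 4). Only the lines that attain the minimum somewhere contribute to roots; other lines are dominated. Here the surviving (envelope) indices are i = 4, i = 3, i = 2, i = 1, i = 0.
Intersections between consecutive envelope lines give the roots: for adjacent envelope indices i < j the intersection is x = (a_i − a_j) / (j − i). Reading off the sorted break points: {-7, -4, -2, 2}.
Verification: at each break x_0, at least two indices attain the minimum of min_i(a_i + i · x_0).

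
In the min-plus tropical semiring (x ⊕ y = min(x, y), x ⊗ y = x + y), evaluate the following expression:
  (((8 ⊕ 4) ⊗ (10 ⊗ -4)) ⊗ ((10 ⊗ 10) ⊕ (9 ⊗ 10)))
(((8 ⊕ 4) ⊗ (10 ⊗ -4)) ⊗ ((10 ⊗ 10) ⊕ (9 ⊗ 10))) = 29

Expand innermost to outermost. Recall ⊕ takes the minimum of its arguments and ⊗ takes their sum. Working out the expression (((8 ⊕ 4) ⊗ (10 ⊗ -4)) ⊗ ((10 ⊗ 10) ⊕ (9 ⊗ 10))) gives 29.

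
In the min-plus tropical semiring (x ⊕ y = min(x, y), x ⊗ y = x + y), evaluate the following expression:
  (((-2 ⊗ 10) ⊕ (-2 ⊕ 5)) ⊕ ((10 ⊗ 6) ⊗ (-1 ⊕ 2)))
(((-2 ⊗ 10) ⊕ (-2 ⊕ 5)) ⊕ ((10 ⊗ 6) ⊗ (-1 ⊕ 2))) = -2

Expand innermost to outermost. Recall ⊕ takes the minimum of its arguments and ⊗ takes their sum. Working out the expression (((-2 ⊗ 10) ⊕ (-2 ⊕ 5)) ⊕ ((10 ⊗ 6) ⊗ (-1 ⊕ 2))) gives -2.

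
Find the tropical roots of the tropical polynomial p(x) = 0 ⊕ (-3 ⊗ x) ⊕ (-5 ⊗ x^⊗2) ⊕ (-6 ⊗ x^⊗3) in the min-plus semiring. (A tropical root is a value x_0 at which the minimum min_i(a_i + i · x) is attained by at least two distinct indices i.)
Roots: {1, 2, 3}

Each tropical root is a break point of the lower envelope of the lines y = a_i + i · x (there are 4 lines, with slopes 0, 1, ..., 3). Only the lines that attain the minimum somewhere contribute to roots; other lines are dominated. Here the surviving (envelope) indices are i = 3, i = 2, i = 1, i = 0.
Intersections between consecutive envelope lines give the roots: for adjacent envelope indices i < j the intersection is x = (a_i − a_j) / (j − i). Reading off the sorted break points: {1, 2, 3}.
Verification: at each break x_0, at least two indices attain the minimum of min_i(a_i + i · x_0).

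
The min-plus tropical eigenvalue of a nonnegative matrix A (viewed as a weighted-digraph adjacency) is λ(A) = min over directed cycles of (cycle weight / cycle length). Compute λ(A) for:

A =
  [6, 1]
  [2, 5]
λ(A) = 3/2

Enumerate directed cycles and compute their means (weight / length). Sample:
  cycle 0 → 0: weight = 6, length = 1, mean = 6/1 ≈ 6.000
  cycle 1 → 1: weight = 5, length = 1, mean = 5/1 ≈ 5.000
  cycle 0 → 1 → 0: weight = 3, length = 2, mean = 3/2 ≈ 1.500
  cycle 1 → 0 → 1: weight = 3, length = 2, mean = 3/2 ≈ 1.500
Minimum mean = 1.500, attained e.g. along the cycle 0 → 1 → 0 with weight 3 and length 2. So λ(A) = 3/2 = 3/2.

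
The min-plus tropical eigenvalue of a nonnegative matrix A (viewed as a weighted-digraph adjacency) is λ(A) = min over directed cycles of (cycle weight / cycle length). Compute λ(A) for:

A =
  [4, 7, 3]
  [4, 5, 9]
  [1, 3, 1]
λ(A) = 1

Enumerate directed cycles and compute their means (weight / length). Sample:
  cycle 0 → 0: weight = 4, length = 1, mean = 4/1 ≈ 4.000
  cycle 1 → 1: weight = 5, length = 1, mean = 5/1 ≈ 5.000
  cycle 2 → 2: weight = 1, length = 1, mean = 1/1 ≈ 1.000
  cycle 0 → 1 → 0: weight = 11, length = 2, mean = 11/2 ≈ 5.500
  cycle 0 → 2 → 0: weight = 4, length = 2, mean = 4/2 ≈ 2.000
  cycle 1 → 0 → 1: weight = 11, length = 2, mean = 11/2 ≈ 5.500
Minimum mean = 1.000, attained e.g. along the cycle 2 → 2 with weight 1 and length 1. So λ(A) = 1/1 = 1.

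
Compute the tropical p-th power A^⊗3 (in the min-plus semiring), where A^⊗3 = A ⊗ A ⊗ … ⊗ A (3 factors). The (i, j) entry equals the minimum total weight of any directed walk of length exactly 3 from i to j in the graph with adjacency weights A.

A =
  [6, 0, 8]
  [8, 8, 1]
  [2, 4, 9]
A^⊗3 =
  [3, 5, 7]
  [9, 3, 6]
  [7, 8, 3]

Each entry (A^⊗3)_ij equals the minimum over all length-3 walks i = v_0 → v_1 → … → v_3 = j of Σ_t A[v_t][v_{t+1}]. For example, for (i, j) = (0, 2) we minimise over 9 possible intermediate vertex sequences; the minimum is 7, attained along the walk 0 → 0 → 1 → 2.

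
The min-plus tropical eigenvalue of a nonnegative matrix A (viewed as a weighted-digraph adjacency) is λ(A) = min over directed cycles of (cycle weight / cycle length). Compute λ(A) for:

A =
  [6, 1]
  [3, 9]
λ(A) = 2

Enumerate directed cycles and compute their means (weight / length). Sample:
  cycle 0 → 0: weight = 6, length = 1, mean = 6/1 ≈ 6.000
  cycle 1 → 1: weight = 9, length = 1, mean = 9/1 ≈ 9.000
  cycle 0 → 1 → 0: weight = 4, length = 2, mean = 4/2 ≈ 2.000
  cycle 1 → 0 → 1: weight = 4, length = 2, mean = 4/2 ≈ 2.000
Minimum mean = 2.000, attained e.g. along the cycle 0 → 1 → 0 with weight 4 and length 2. So λ(A) = 4/2 = 2.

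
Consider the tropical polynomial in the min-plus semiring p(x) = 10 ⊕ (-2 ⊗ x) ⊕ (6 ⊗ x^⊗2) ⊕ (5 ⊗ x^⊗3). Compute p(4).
p(4) = 2

A tropical monomial a ⊗ x^⊗i evaluates to a + i · x. Evaluating each term at x = 4:
  Term 0 contributes 10 + 0 · 4 = 10
  Term 1 contributes -2 + 1 · 4 = 2
  Term 2 contributes 6 + 2 · 4 = 14
  Term 3 contributes 5 + 3 · 4 = 17
p(4) = ⊕ of these = min[10, 2, 14, 17] = 2.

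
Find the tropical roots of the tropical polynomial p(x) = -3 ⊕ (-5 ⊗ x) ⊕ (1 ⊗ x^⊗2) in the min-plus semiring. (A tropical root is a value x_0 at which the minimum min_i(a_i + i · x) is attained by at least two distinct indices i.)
Roots: {-6, 2}

Each tropical root is a break point of the lower envelope of the lines y = a_i + i · x (there are 3 lines, with slopes 0, 1, ..., 2). Only the lines that attain the minimum somewhere contribute to roots; other lines are dominated. Here the surviving (envelope) indices are i = 2, i = 1, i = 0.
Intersections between consecutive envelope lines give the roots: for adjacent envelope indices i < j the intersection is x = (a_i − a_j) / (j − i). Reading off the sorted break points: {-6, 2}.
Verification: at each break x_0, at least two indices attain the minimum of min_i(a_i + i · x_0).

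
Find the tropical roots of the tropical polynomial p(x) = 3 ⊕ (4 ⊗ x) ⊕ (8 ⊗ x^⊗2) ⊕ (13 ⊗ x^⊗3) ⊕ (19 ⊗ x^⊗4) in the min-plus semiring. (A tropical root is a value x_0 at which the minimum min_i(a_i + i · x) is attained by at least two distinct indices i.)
Roots: {-6, -5, -4, -1}

Each tropical root is a break point of the lower envelope of the lines y = a_i + i · x (there are 5 lines, with slopes 0, 1, ..., 4). Only the lines that attain the minimum somewhere contribute to roots; other lines are dominated. Here the surviving (envelope) indices are i = 4, i = 3, i = 2, i = 1, i = 0.
Intersections between consecutive envelope lines give the roots: for adjacent envelope indices i < j the intersection is x = (a_i − a_j) / (j − i). Reading off the sorted break points: {-6, -5, -4, -1}.
Verification: at each break x_0, at least two indices attain the minimum of min_i(a_i + i · x_0).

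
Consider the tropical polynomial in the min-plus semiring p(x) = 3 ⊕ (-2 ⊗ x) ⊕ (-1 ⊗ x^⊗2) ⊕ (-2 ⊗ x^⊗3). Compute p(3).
p(3) = 1

A tropical monomial a ⊗ x^⊗i evaluates to a + i · x. Evaluating each term at x = 3:
  Term 0 contributes 3 + 0 · 3 = 3
  Term 1 contributes -2 + 1 · 3 = 1
  Term 2 contributes -1 + 2 · 3 = 5
  Term 3 contributes -2 + 3 · 3 = 7
p(3) = ⊕ of these = min[3, 1, 5, 7] = 1.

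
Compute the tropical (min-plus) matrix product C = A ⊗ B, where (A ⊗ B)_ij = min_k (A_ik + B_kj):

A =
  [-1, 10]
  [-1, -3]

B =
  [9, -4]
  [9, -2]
A ⊗ B =
  [8, -5]
  [6, -5]

Apply the min-plus product entry-by-entry:
  C[0][0] = min over k of (A[0][0] + B[0][0] = -1 + 9 = 8, A[0][1] + B[1][0] = 10 + 9 = 19) = 8 (attained at k = 0)
  C[0][1] = min over k of (A[0][0] + B[0][1] = -1 + -4 = -5, A[0][1] + B[1][1] = 10 + -2 = 8) = -5 (attained at k = 0)
  C[1][0] = min over k of (A[1][0] + B[0][0] = -1 + 9 = 8, A[1][1] + B[1][0] = -3 + 9 = 6) = 6 (attained at k = 1)
  C[1][1] = min over k of (A[1][0] + B[0][1] = -1 + -4 = -5, A[1][1] + B[1][1] = -3 + -2 = -5) = -5 (attained at k = 0)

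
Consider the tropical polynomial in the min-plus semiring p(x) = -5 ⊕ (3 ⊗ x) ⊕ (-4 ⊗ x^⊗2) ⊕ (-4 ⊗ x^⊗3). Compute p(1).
p(1) = -5

A tropical monomial a ⊗ x^⊗i evaluates to a + i · x. Evaluating each term at x = 1:
  Term 0 contributes -5 + 0 · 1 = -5
  Term 1 contributes 3 + 1 · 1 = 4
  Term 2 contributes -4 + 2 · 1 = -2
  Term 3 contributes -4 + 3 · 1 = -1
p(1) = ⊕ of these = min[-5, 4, -2, -1] = -5.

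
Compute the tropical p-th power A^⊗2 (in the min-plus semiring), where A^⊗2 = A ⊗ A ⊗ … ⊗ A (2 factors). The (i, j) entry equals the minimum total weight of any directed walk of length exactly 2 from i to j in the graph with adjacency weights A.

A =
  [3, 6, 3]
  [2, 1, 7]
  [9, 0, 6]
A^⊗2 =
  [6, 3, 6]
  [3, 2, 5]
  [2, 1, 7]

Each entry (A^⊗2)_ij equals the minimum over all length-2 walks i = v_0 → v_1 → … → v_2 = j of Σ_t A[v_t][v_{t+1}]. For example, for (i, j) = (0, 2) we minimise over 3 possible intermediate vertex sequences; the minimum is 6, attained along the walk 0 → 0 → 2.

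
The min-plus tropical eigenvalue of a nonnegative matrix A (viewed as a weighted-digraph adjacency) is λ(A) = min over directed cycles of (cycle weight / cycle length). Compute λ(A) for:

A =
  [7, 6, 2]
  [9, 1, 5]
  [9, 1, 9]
λ(A) = 1

Enumerate directed cycles and compute their means (weight / length). Sample:
  cycle 0 → 0: weight = 7, length = 1, mean = 7/1 ≈ 7.000
  cycle 1 → 1: weight = 1, length = 1, mean = 1/1 ≈ 1.000
  cycle 2 → 2: weight = 9, length = 1, mean = 9/1 ≈ 9.000
  cycle 0 → 1 → 0: weight = 15, length = 2, mean = 15/2 ≈ 7.500
  cycle 0 → 2 → 0: weight = 11, length = 2, mean = 11/2 ≈ 5.500
  cycle 1 → 0 → 1: weight = 15, length = 2, mean = 15/2 ≈ 7.500
Minimum mean = 1.000, attained e.g. along the cycle 1 → 1 with weight 1 and length 1. So λ(A) = 1/1 = 1.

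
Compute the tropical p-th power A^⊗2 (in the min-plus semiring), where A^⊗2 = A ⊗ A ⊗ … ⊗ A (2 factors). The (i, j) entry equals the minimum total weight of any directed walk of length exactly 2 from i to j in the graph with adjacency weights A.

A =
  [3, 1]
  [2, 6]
A^⊗2 =
  [3, 4]
  [5, 3]

Each entry (A^⊗2)_ij equals the minimum over all length-2 walks i = v_0 → v_1 → … → v_2 = j of Σ_t A[v_t][v_{t+1}]. For example, for (i, j) = (0, 1) we minimise over 2 possible intermediate vertex sequences; the minimum is 4, attained along the walk 0 → 0 → 1.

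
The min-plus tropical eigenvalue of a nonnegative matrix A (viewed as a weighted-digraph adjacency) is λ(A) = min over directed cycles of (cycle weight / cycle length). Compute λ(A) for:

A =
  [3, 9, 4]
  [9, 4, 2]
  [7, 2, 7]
λ(A) = 2

Enumerate directed cycles and compute their means (weight / length). Sample:
  cycle 0 → 0: weight = 3, length = 1, mean = 3/1 ≈ 3.000
  cycle 1 → 1: weight = 4, length = 1, mean = 4/1 ≈ 4.000
  cycle 2 → 2: weight = 7, length = 1, mean = 7/1 ≈ 7.000
  cycle 0 → 1 → 0: weight = 18, length = 2, mean = 18/2 ≈ 9.000
  cycle 0 → 2 → 0: weight = 11, length = 2, mean = 11/2 ≈ 5.500
  cycle 1 → 0 → 1: weight = 18, length = 2, mean = 18/2 ≈ 9.000
Minimum mean = 2.000, attained e.g. along the cycle 1 → 2 → 1 with weight 4 and length 2. So λ(A) = 4/2 = 2.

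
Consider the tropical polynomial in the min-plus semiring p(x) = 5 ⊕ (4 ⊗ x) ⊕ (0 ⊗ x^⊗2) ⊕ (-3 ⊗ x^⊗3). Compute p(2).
p(2) = 3

A tropical monomial a ⊗ x^⊗i evaluates to a + i · x. Evaluating each term at x = 2:
  Term 0 contributes 5 + 0 · 2 = 5
  Term 1 contributes 4 + 1 · 2 = 6
  Term 2 contributes 0 + 2 · 2 = 4
  Term 3 contributes -3 + 3 · 2 = 3
p(2) = ⊕ of these = min[5, 6, 4, 3] = 3.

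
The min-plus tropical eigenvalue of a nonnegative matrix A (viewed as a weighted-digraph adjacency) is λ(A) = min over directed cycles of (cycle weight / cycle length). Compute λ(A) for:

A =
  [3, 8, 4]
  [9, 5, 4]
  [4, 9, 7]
λ(A) = 3

Enumerate directed cycles and compute their means (weight / length). Sample:
  cycle 0 → 0: weight = 3, length = 1, mean = 3/1 ≈ 3.000
  cycle 1 → 1: weight = 5, length = 1, mean = 5/1 ≈ 5.000
  cycle 2 → 2: weight = 7, length = 1, mean = 7/1 ≈ 7.000
  cycle 0 → 1 → 0: weight = 17, length = 2, mean = 17/2 ≈ 8.500
  cycle 0 → 2 → 0: weight = 8, length = 2, mean = 8/2 ≈ 4.000
  cycle 1 → 0 → 1: weight = 17, length = 2, mean = 17/2 ≈ 8.500
Minimum mean = 3.000, attained e.g. along the cycle 0 → 0 with weight 3 and length 1. So λ(A) = 3/1 = 3.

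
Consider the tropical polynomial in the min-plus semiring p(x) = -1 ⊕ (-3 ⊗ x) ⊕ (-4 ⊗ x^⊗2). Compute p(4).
p(4) = -1

A tropical monomial a ⊗ x^⊗i evaluates to a + i · x. Evaluating each term at x = 4:
  Term 0 contributes -1 + 0 · 4 = -1
  Term 1 contributes -3 + 1 · 4 = 1
  Term 2 contributes -4 + 2 · 4 = 4
p(4) = ⊕ of these = min[-1, 1, 4] = -1.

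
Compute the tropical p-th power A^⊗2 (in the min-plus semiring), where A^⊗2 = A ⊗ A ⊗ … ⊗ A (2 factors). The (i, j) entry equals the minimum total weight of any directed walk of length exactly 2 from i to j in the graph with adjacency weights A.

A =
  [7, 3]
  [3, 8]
A^⊗2 =
  [6, 10]
  [10, 6]

Each entry (A^⊗2)_ij equals the minimum over all length-2 walks i = v_0 → v_1 → … → v_2 = j of Σ_t A[v_t][v_{t+1}]. For example, for (i, j) = (0, 1) we minimise over 2 possible intermediate vertex sequences; the minimum is 10, attained along the walk 0 → 0 → 1.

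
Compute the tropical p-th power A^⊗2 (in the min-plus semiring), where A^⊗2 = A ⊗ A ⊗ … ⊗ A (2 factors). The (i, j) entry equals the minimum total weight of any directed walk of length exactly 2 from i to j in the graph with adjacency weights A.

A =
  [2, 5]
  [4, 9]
A^⊗2 =
  [4, 7]
  [6, 9]

Each entry (A^⊗2)_ij equals the minimum over all length-2 walks i = v_0 → v_1 → … → v_2 = j of Σ_t A[v_t][v_{t+1}]. For example, for (i, j) = (0, 1) we minimise over 2 possible intermediate vertex sequences; the minimum is 7, attained along the walk 0 → 0 → 1.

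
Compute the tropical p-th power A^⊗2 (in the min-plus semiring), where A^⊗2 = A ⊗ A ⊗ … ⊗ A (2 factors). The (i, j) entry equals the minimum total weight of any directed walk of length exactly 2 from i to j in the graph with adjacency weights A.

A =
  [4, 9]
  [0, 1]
A^⊗2 =
  [8, 10]
  [1, 2]

Each entry (A^⊗2)_ij equals the minimum over all length-2 walks i = v_0 → v_1 → … → v_2 = j of Σ_t A[v_t][v_{t+1}]. For example, for (i, j) = (0, 1) we minimise over 2 possible intermediate vertex sequences; the minimum is 10, attained along the walk 0 → 1 → 1.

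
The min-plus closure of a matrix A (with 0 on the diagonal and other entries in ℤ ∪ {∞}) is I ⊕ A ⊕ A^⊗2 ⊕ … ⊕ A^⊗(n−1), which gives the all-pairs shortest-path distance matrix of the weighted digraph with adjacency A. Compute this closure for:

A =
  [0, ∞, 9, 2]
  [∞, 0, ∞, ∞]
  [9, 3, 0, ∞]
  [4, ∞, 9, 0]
Closure =
  [0, 12, 9, 2]
  [∞, 0, ∞, ∞]
  [9, 3, 0, 11]
  [4, 12, 9, 0]

This is the Floyd-Warshall all-pairs shortest-path computation. For each intermediate vertex k = 0, 1, …, 3, update dist[i][j] ← min(dist[i][j], dist[i][k] + dist[k][j]). The final matrix gives, for each (i, j), the minimum total weight of any directed path from i to j (possibly empty when i = j).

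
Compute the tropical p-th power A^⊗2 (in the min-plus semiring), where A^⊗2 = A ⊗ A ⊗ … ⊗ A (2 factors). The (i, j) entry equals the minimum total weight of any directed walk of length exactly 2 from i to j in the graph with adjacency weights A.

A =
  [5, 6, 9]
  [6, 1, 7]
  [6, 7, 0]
A^⊗2 =
  [10, 7, 9]
  [7, 2, 7]
  [6, 7, 0]

Each entry (A^⊗2)_ij equals the minimum over all length-2 walks i = v_0 → v_1 → … → v_2 = j of Σ_t A[v_t][v_{t+1}]. For example, for (i, j) = (0, 2) we minimise over 3 possible intermediate vertex sequences; the minimum is 9, attained along the walk 0 → 2 → 2.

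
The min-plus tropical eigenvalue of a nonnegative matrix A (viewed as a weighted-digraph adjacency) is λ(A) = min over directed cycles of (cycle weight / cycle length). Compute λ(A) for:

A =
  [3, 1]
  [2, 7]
λ(A) = 3/2

Enumerate directed cycles and compute their means (weight / length). Sample:
  cycle 0 → 0: weight = 3, length = 1, mean = 3/1 ≈ 3.000
  cycle 1 → 1: weight = 7, length = 1, mean = 7/1 ≈ 7.000
  cycle 0 → 1 → 0: weight = 3, length = 2, mean = 3/2 ≈ 1.500
  cycle 1 → 0 → 1: weight = 3, length = 2, mean = 3/2 ≈ 1.500
Minimum mean = 1.500, attained e.g. along the cycle 0 → 1 → 0 with weight 3 and length 2. So λ(A) = 3/2 = 3/2.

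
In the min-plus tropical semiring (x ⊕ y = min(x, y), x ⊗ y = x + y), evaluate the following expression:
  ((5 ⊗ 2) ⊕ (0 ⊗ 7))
((5 ⊗ 2) ⊕ (0 ⊗ 7)) = 7

Expand innermost to outermost. Recall ⊕ takes the minimum of its arguments and ⊗ takes their sum. Working out the expression ((5 ⊗ 2) ⊕ (0 ⊗ 7)) gives 7.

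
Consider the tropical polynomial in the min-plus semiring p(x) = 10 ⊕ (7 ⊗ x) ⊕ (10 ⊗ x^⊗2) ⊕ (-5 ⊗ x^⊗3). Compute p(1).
p(1) = -2

A tropical monomial a ⊗ x^⊗i evaluates to a + i · x. Evaluating each term at x = 1:
  Term 0 contributes 10 + 0 · 1 = 10
  Term 1 contributes 7 + 1 · 1 = 8
  Term 2 contributes 10 + 2 · 1 = 12
  Term 3 contributes -5 + 3 · 1 = -2
p(1) = ⊕ of these = min[10, 8, 12, -2] = -2.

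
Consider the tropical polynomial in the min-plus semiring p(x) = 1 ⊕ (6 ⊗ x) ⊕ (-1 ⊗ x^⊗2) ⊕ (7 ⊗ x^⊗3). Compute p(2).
p(2) = 1

A tropical monomial a ⊗ x^⊗i evaluates to a + i · x. Evaluating each term at x = 2:
  Term 0 contributes 1 + 0 · 2 = 1
  Term 1 contributes 6 + 1 · 2 = 8
  Term 2 contributes -1 + 2 · 2 = 3
  Term 3 contributes 7 + 3 · 2 = 13
p(2) = ⊕ of these = min[1, 8, 3, 13] = 1.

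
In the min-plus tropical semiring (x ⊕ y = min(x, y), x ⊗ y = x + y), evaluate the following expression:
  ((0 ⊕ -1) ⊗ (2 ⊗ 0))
((0 ⊕ -1) ⊗ (2 ⊗ 0)) = 1

Expand innermost to outermost. Recall ⊕ takes the minimum of its arguments and ⊗ takes their sum. Working out the expression ((0 ⊕ -1) ⊗ (2 ⊗ 0)) gives 1.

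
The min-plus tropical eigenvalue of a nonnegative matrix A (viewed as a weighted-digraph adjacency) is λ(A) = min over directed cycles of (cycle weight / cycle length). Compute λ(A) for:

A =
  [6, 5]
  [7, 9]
λ(A) = 6

Enumerate directed cycles and compute their means (weight / length). Sample:
  cycle 0 → 0: weight = 6, length = 1, mean = 6/1 ≈ 6.000
  cycle 1 → 1: weight = 9, length = 1, mean = 9/1 ≈ 9.000
  cycle 0 → 1 → 0: weight = 12, length = 2, mean = 12/2 ≈ 6.000
  cycle 1 → 0 → 1: weight = 12, length = 2, mean = 12/2 ≈ 6.000
Minimum mean = 6.000, attained e.g. along the cycle 0 → 0 with weight 6 and length 1. So λ(A) = 6/1 = 6.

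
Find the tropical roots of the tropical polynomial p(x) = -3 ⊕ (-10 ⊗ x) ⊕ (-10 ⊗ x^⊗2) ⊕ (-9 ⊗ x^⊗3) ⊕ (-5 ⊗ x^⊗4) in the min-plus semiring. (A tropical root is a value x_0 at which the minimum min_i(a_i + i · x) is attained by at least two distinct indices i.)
Roots: {-4, -1, 0, 7}

Each tropical root is a break point of the lower envelope of the lines y = a_i + i · x (there are 5 lines, with slopes 0, 1, ..., 4). Only the lines that attain the minimum somewhere contribute to roots; other lines are dominated. Here the surviving (envelope) indices are i = 4, i = 3, i = 2, i = 1, i = 0.
Intersections between consecutive envelope lines give the roots: for adjacent envelope indices i < j the intersection is x = (a_i − a_j) / (j − i). Reading off the sorted break points: {-4, -1, 0, 7}.
Verification: at each break x_0, at least two indices attain the minimum of min_i(a_i + i · x_0).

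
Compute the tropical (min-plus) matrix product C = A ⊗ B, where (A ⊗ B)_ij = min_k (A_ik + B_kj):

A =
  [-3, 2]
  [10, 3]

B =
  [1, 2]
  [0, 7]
A ⊗ B =
  [-2, -1]
  [3, 10]

Apply the min-plus product entry-by-entry:
  C[0][0] = min over k of (A[0][0] + B[0][0] = -3 + 1 = -2, A[0][1] + B[1][0] = 2 + 0 = 2) = -2 (attained at k = 0)
  C[0][1] = min over k of (A[0][0] + B[0][1] = -3 + 2 = -1, A[0][1] + B[1][1] = 2 + 7 = 9) = -1 (attained at k = 0)
  C[1][0] = min over k of (A[1][0] + B[0][0] = 10 + 1 = 11, A[1][1] + B[1][0] = 3 + 0 = 3) = 3 (attained at k = 1)
  C[1][1] = min over k of (A[1][0] + B[0][1] = 10 + 2 = 12, A[1][1] + B[1][1] = 3 + 7 = 10) = 10 (attained at k = 1)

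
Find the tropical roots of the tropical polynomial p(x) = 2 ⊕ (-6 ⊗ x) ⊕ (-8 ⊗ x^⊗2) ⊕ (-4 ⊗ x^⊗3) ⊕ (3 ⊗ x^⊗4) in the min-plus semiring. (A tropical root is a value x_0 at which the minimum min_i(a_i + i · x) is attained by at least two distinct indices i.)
Roots: {-7, -4, 2, 8}

Each tropical root is a break point of the lower envelope of the lines y = a_i + i · x (there are 5 lines, with slopes 0, 1, ..., 4). Only the lines that attain the minimum somewhere contribute to roots; other lines are dominated. Here the surviving (envelope) indices are i = 4, i = 3, i = 2, i = 1, i = 0.
Intersections between consecutive envelope lines give the roots: for adjacent envelope indices i < j the intersection is x = (a_i − a_j) / (j − i). Reading off the sorted break points: {-7, -4, 2, 8}.
Verification: at each break x_0, at least two indices attain the minimum of min_i(a_i + i · x_0).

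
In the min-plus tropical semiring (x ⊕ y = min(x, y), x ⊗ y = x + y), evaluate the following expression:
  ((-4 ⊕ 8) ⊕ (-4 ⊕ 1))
((-4 ⊕ 8) ⊕ (-4 ⊕ 1)) = -4

Expand innermost to outermost. Recall ⊕ takes the minimum of its arguments and ⊗ takes their sum. Working out the expression ((-4 ⊕ 8) ⊕ (-4 ⊕ 1)) gives -4.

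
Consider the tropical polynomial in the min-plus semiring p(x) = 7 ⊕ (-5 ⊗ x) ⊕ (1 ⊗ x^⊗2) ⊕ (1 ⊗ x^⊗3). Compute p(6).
p(6) = 1

A tropical monomial a ⊗ x^⊗i evaluates to a + i · x. Evaluating each term at x = 6:
  Term 0 contributes 7 + 0 · 6 = 7
  Term 1 contributes -5 + 1 · 6 = 1
  Term 2 contributes 1 + 2 · 6 = 13
  Term 3 contributes 1 + 3 · 6 = 19
p(6) = ⊕ of these = min[7, 1, 13, 19] = 1.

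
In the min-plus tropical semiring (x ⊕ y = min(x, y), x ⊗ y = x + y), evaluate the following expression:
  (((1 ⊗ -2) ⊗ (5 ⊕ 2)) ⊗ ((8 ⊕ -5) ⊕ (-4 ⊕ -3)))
(((1 ⊗ -2) ⊗ (5 ⊕ 2)) ⊗ ((8 ⊕ -5) ⊕ (-4 ⊕ -3))) = -4

Expand innermost to outermost. Recall ⊕ takes the minimum of its arguments and ⊗ takes their sum. Working out the expression (((1 ⊗ -2) ⊗ (5 ⊕ 2)) ⊗ ((8 ⊕ -5) ⊕ (-4 ⊕ -3))) gives -4.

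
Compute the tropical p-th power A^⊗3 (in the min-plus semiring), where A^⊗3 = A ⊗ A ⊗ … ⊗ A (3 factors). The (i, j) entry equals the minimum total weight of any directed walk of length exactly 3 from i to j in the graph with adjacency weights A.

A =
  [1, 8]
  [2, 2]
A^⊗3 =
  [3, 10]
  [4, 6]

Each entry (A^⊗3)_ij equals the minimum over all length-3 walks i = v_0 → v_1 → … → v_3 = j of Σ_t A[v_t][v_{t+1}]. For example, for (i, j) = (0, 1) we minimise over 4 possible intermediate vertex sequences; the minimum is 10, attained along the walk 0 → 0 → 0 → 1.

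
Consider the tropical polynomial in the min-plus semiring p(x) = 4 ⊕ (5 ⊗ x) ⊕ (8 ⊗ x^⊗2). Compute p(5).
p(5) = 4

A tropical monomial a ⊗ x^⊗i evaluates to a + i · x. Evaluating each term at x = 5:
  Term 0 contributes 4 + 0 · 5 = 4
  Term 1 contributes 5 + 1 · 5 = 10
  Term 2 contributes 8 + 2 · 5 = 18
p(5) = ⊕ of these = min[4, 10, 18] = 4.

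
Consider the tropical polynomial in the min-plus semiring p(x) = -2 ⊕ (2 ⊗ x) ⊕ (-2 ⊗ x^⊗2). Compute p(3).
p(3) = -2

A tropical monomial a ⊗ x^⊗i evaluates to a + i · x. Evaluating each term at x = 3:
  Term 0 contributes -2 + 0 · 3 = -2
  Term 1 contributes 2 + 1 · 3 = 5
  Term 2 contributes -2 + 2 · 3 = 4
p(3) = ⊕ of these = min[-2, 5, 4] = -2.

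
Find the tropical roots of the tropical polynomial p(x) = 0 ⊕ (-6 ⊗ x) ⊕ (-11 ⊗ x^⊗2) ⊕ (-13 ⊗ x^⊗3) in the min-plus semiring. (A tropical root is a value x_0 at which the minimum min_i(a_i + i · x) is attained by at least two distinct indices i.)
Roots: {2, 5, 6}

Each tropical root is a break point of the lower envelope of the lines y = a_i + i · x (there are 4 lines, with slopes 0, 1, ..., 3). Only the lines that attain the minimum somewhere contribute to roots; other lines are dominated. Here the surviving (envelope) indices are i = 3, i = 2, i = 1, i = 0.
Intersections between consecutive envelope lines give the roots: for adjacent envelope indices i < j the intersection is x = (a_i − a_j) / (j − i). Reading off the sorted break points: {2, 5, 6}.
Verification: at each break x_0, at least two indices attain the minimum of min_i(a_i + i · x_0).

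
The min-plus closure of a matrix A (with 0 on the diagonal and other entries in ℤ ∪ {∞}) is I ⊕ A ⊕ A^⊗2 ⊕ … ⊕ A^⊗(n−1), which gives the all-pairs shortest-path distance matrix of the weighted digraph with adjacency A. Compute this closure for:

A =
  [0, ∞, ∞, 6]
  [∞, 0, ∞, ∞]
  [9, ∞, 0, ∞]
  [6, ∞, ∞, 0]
Closure =
  [0, ∞, ∞, 6]
  [∞, 0, ∞, ∞]
  [9, ∞, 0, 15]
  [6, ∞, ∞, 0]

This is the Floyd-Warshall all-pairs shortest-path computation. For each intermediate vertex k = 0, 1, …, 3, update dist[i][j] ← min(dist[i][j], dist[i][k] + dist[k][j]). The final matrix gives, for each (i, j), the minimum total weight of any directed path from i to j (possibly empty when i = j).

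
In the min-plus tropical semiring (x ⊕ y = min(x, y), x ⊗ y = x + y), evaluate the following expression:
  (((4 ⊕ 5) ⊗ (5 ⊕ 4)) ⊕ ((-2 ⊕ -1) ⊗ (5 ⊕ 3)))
(((4 ⊕ 5) ⊗ (5 ⊕ 4)) ⊕ ((-2 ⊕ -1) ⊗ (5 ⊕ 3))) = 1

Expand innermost to outermost. Recall ⊕ takes the minimum of its arguments and ⊗ takes their sum. Working out the expression (((4 ⊕ 5) ⊗ (5 ⊕ 4)) ⊕ ((-2 ⊕ -1) ⊗ (5 ⊕ 3))) gives 1.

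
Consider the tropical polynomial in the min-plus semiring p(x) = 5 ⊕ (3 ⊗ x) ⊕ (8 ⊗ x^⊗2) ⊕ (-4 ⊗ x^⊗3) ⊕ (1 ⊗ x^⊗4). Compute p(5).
p(5) = 5

A tropical monomial a ⊗ x^⊗i evaluates to a + i · x. Evaluating each term at x = 5:
  Term 0 contributes 5 + 0 · 5 = 5
  Term 1 contributes 3 + 1 · 5 = 8
  Term 2 contributes 8 + 2 · 5 = 18
  Term 3 contributes -4 + 3 · 5 = 11
  Term 4 contributes 1 + 4 · 5 = 21
p(5) = ⊕ of these = min[5, 8, 18, 11, 21] = 5.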